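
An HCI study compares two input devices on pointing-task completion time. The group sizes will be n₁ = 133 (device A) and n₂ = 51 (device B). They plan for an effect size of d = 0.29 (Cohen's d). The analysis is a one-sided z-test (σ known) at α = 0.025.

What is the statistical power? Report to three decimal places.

Power ≈ 0.421

Noncentrality parameter: λ = d / √(1/n₁ + 1/n₂) = 0.29 / √(1/133 + 1/51) = 1.7608
Critical value for a one-sided test at α = 0.025: z_α = 1.960.
Power = P(Z > 1.960 − λ) = Φ(-0.199) = 0.4211.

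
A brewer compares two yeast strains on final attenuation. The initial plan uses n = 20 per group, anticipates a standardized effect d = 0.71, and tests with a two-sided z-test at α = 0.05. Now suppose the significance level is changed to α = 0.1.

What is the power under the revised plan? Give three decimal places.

Power ≈ 0.726

δ = d·√(n/2) = 0.71 × √(20/2) = 2.2452 (unchanged). New critical value: z_{0.05} = 1.645.
Revised power = Φ(δ − 1.645) + Φ(−δ − 1.645) = Φ(0.600) + Φ(-3.890) = 0.7259 + 0.0001 = 0.7259.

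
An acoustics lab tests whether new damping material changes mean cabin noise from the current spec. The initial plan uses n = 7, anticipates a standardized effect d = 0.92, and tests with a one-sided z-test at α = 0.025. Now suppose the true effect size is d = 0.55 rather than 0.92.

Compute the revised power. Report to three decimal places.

With d = 0.55: δ = d·√n = 0.55 × √7 = 1.4552. Critical value z_{0.025} = 1.960.
Revised power = Φ(δ − 1.960) = Φ(-0.505) = 0.3068.

Power ≈ 0.307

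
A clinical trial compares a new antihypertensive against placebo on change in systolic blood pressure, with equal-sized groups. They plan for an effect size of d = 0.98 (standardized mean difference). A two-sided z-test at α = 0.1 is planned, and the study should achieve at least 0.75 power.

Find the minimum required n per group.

Set Φ(δ − 1.645) = 0.75; then δ − 1.645 = Φ⁻¹(0.75) = 0.674, giving δ = 2.319.
(The Φ(−δ − z_{α/2}) term is vanishingly small for δ > 0 and is dropped in the standard sample-size formula.)
δ = d·√(n/2) ⇒ n = 2(δ/d)² = 2 × (2.319 / 0.98)² = 11.20.
Round up to the next whole unit.

n = 12 per group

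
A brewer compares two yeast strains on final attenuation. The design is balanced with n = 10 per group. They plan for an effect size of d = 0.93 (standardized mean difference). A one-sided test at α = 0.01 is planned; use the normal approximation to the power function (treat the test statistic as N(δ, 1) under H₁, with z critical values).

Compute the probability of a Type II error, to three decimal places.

Noncentrality parameter: δ = d·√(n/2) = 0.93 × √(10/2) = 2.0795
Critical value for a one-sided test at α = 0.01: z_α = 2.326.
Power = P(Z > 2.326 − δ) = Φ(-0.247) = 0.4025.
Type II error: β = 1 − power = 1 − 0.4025 = 0.5975.

β ≈ 0.597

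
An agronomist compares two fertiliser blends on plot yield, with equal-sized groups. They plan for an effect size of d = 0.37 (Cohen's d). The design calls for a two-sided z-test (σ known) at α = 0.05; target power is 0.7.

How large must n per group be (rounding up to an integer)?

For power 0.7 need Φ(δ − z_{0.025}) = 0.7, so δ = z_{0.025} + z_{0.30} = 1.960 + 0.524 = 2.484.
(The Φ(−δ − z_{α/2}) term is vanishingly small for δ > 0 and is dropped in the standard sample-size formula.)
δ = d·√(n/2) ⇒ n = 2(δ/d)² = 2 × (2.484 / 0.37)² = 90.17.
Round up to the next whole unit.

n = 91 per group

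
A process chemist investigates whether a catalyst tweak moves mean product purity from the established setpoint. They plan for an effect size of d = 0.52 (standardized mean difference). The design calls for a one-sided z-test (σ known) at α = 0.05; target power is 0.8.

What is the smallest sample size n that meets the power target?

n = 23

Set Φ(δ − 1.645) = 0.8; then δ − 1.645 = Φ⁻¹(0.8) = 0.842, giving δ = 2.486.
δ = d·√n ⇒ n = (δ/d)² = (2.486 / 0.52)² = 22.86.
Rounding up, n = 23.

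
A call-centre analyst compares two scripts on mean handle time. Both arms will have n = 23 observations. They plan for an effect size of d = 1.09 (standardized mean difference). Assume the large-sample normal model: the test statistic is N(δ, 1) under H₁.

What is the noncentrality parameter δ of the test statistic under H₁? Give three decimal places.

δ ≈ 3.696

δ = d·√(n/2) = 1.09 × √(23/2) = 3.6964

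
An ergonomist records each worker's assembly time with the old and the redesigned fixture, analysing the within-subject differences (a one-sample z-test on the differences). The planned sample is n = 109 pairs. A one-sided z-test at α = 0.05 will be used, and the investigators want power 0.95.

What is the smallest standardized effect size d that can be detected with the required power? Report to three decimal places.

Required noncentrality: δ = z_{0.05} + z_{0.05} = 1.645 + 1.645 = 3.290.
δ = d·√n ⇒ d = δ/√n = 3.290/√109 = 0.3151.

d ≈ 0.315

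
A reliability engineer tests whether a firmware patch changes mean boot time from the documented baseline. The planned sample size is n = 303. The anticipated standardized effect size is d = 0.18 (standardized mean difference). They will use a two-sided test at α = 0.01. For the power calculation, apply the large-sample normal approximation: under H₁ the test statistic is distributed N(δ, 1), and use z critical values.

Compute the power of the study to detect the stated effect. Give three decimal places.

Noncentrality parameter: δ = d·√n = 0.18 × √303 = 3.1332
Two-sided α = 0.01 → critical value z_{0.005} = 2.576.
Power = Φ(δ − 2.576) + Φ(−δ − 2.576) = Φ(0.557) + Φ(-5.709) = 0.7114 + 0.0000 = 0.7114.

Power ≈ 0.711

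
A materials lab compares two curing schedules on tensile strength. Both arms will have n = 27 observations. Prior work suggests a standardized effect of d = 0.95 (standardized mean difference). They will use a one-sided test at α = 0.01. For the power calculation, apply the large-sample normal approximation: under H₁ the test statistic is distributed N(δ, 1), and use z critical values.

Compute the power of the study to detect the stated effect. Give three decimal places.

Noncentrality parameter: λ = d·√(n/2) = 0.95 × √(27/2) = 3.4905
Critical value for a one-sided test at α = 0.01: z_α = 2.326.
Power = P(Z > 2.326 − λ) = Φ(1.164) = 0.8778.

Power ≈ 0.878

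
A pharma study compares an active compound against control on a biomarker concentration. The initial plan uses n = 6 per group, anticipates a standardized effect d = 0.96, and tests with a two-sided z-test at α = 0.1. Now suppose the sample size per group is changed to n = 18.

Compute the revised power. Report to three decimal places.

With n = 18 per group: δ = d·√(n/2) = 0.96 × √(18/2) = 2.8800. Critical value z_{0.05} = 1.645.
Revised power = Φ(δ − 1.645) + Φ(−δ − 1.645) = Φ(1.235) + Φ(-4.525) = 0.8916 + 0.0000 = 0.8916.

Power ≈ 0.892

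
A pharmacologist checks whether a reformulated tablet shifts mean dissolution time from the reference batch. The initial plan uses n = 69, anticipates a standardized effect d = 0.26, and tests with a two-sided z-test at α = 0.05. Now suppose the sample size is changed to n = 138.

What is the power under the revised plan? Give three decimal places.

Power ≈ 0.863

With n = 138: δ = d·√n = 0.26 × √138 = 3.0543. Critical value z_{0.025} = 1.960.
Revised power = Φ(δ − 1.960) + Φ(−δ − 1.960) = Φ(1.094) + Φ(-5.014) = 0.8631 + 0.0000 = 0.8631.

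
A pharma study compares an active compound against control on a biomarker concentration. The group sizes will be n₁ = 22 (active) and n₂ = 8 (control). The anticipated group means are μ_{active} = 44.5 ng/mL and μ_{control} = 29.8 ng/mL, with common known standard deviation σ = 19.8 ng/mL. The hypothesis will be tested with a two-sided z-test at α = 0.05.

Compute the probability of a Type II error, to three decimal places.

β ≈ 0.564

Standardized effect: d = |μ_{active} − μ_{control}| / σ = |44.5 − 29.8| / 19.8 = 0.7424
Noncentrality parameter: δ = d / √(1/n₁ + 1/n₂) = 0.7424 / √(1/22 + 1/8) = 1.7982
Critical value for a two-sided test at α = 0.05: z_{α/2} = 1.960.
Power = Φ(δ − 1.960) + Φ(−δ − 1.960) = Φ(-0.162) + Φ(-3.758) = 0.4358 + 0.0001 = 0.4358.
Type II error: β = 1 − power = 1 − 0.4358 = 0.5642.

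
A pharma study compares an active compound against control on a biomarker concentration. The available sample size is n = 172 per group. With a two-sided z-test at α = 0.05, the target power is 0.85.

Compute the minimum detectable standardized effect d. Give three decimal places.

d ≈ 0.323

Required noncentrality: δ = z_{0.025} + z_{0.15} = 1.960 + 1.036 = 2.996.
(The second rejection-region term Φ(−δ − z_{α/2}) is negligible and dropped.)
δ = d·√(n/2) ⇒ d = δ/√(n/2) = 2.996/√(172/2) = 0.3231.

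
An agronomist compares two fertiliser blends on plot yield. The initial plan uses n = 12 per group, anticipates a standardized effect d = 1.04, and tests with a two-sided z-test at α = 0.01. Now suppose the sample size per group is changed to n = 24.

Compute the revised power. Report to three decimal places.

Power ≈ 0.848

With n = 24 per group: δ = d·√(n/2) = 1.04 × √(24/2) = 3.6027. Critical value z_{0.005} = 2.576.
Revised power = Φ(δ − 2.576) + Φ(−δ − 2.576) = Φ(1.027) + Φ(-6.178) = 0.8478 + 0.0000 = 0.8478.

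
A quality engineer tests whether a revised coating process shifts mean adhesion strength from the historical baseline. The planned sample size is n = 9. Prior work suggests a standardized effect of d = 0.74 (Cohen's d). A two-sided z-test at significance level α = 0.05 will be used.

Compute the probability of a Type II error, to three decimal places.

β ≈ 0.397

Noncentrality parameter: δ = d·√n = 0.74 × √9 = 2.2200
Critical value for a two-sided test at α = 0.05: z_{α/2} = 1.960.
Power = Φ(δ − 1.960) + Φ(−δ − 1.960) = Φ(0.260) + Φ(-4.180) = 0.6026 + 0.0000 = 0.6026.
Type II error: β = 1 − power = 1 − 0.6026 = 0.3974.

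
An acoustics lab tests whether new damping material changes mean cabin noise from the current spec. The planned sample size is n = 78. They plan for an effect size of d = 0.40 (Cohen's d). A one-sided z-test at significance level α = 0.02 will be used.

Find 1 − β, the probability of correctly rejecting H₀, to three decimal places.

Noncentrality parameter: δ = d·√n = 0.40 × √78 = 3.5327
Critical value for a one-sided test at α = 0.02: z_α = 2.054.
Power = P(Z > 2.054 − δ) = Φ(1.479) = 0.9304.

Power ≈ 0.930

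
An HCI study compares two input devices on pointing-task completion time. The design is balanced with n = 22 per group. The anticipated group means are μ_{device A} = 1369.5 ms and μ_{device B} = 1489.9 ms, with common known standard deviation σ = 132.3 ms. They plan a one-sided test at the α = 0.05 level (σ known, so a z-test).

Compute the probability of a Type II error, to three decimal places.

β ≈ 0.085

Standardized effect: d = |μ_{device A} − μ_{device B}| / σ = |1369.5 − 1489.9| / 132.3 = 0.9101
Noncentrality parameter: δ = d·√(n/2) = 0.9101 × √(22/2) = 3.0183
Critical value for a one-sided test at α = 0.05: z_α = 1.645.
Power = P(Z > 1.645 − δ) = Φ(1.373) = 0.9152.
Type II error: β = 1 − power = 1 − 0.9152 = 0.0848.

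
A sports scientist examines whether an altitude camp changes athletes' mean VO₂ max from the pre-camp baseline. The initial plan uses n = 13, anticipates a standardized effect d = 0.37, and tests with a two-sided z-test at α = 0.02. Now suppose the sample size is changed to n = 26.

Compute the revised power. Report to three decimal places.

With n = 26: δ = d·√n = 0.37 × √26 = 1.8866. Critical value z_{0.01} = 2.326.
Revised power = Φ(δ − 2.326) + Φ(−δ − 2.326) = Φ(-0.440) + Φ(-4.213) = 0.3301 + 0.0000 = 0.3301.

Power ≈ 0.330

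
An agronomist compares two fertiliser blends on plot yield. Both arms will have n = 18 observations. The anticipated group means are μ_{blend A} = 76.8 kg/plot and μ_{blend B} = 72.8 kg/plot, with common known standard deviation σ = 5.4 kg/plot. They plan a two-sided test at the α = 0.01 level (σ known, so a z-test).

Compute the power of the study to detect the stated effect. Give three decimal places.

Standardized effect: d = |μ_{blend A} − μ_{blend B}| / σ = |76.8 − 72.8| / 5.4 = 0.7407
Noncentrality parameter: δ = d·√(n/2) = 0.7407 × √(18/2) = 2.2222
Two-sided α = 0.01 → critical value z_{0.005} = 2.576.
Power = Φ(δ − 2.576) + Φ(−δ − 2.576) = Φ(-0.354) + Φ(-4.798) = 0.3618 + 0.0000 = 0.3618.

Power ≈ 0.362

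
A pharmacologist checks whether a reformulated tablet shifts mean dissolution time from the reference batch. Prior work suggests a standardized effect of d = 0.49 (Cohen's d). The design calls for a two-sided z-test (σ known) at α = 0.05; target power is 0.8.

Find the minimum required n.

Set Φ(δ − 1.960) = 0.8; then δ − 1.960 = Φ⁻¹(0.8) = 0.842, giving δ = 2.802.
(For δ > 0 the lower-tail rejection region contributes negligibly to power, so the one-term inversion is standard.)
δ = d·√n ⇒ n = (δ/d)² = (2.802 / 0.49)² = 32.69.
Rounding up, n = 33.

n = 33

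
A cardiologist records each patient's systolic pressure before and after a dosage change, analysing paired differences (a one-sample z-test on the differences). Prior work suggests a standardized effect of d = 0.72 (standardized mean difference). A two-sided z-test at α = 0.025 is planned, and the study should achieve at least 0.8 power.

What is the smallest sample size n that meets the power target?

For power 0.8 need Φ(δ − z_{0.0125}) = 0.8, so δ = z_{0.0125} + z_{0.20} = 2.241 + 0.842 = 3.083.
(The Φ(−δ − z_{α/2}) term is vanishingly small for δ > 0 and is dropped in the standard sample-size formula.)
δ = d·√n ⇒ n = (δ/d)² = (3.083 / 0.72)² = 18.34.
Round up to the next whole unit.

n = 19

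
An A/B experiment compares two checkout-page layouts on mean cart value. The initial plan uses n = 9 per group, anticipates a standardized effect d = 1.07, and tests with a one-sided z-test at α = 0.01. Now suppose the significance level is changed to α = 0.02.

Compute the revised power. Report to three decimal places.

δ = d·√(n/2) = 1.07 × √(9/2) = 2.2698 (unchanged). New critical value: z_{0.02} = 2.054.
Revised power = Φ(δ − 2.054) = Φ(0.216) = 0.5855.

Power ≈ 0.586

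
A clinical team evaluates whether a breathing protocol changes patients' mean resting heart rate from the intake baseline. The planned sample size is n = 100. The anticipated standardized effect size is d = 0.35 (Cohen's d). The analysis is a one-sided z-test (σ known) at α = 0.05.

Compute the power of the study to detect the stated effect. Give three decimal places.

Noncentrality parameter: δ = d·√n = 0.35 × √100 = 3.5000
Critical value for a one-sided test at α = 0.05: z_α = 1.645.
Power = P(Z > 1.645 − δ) = Φ(1.855) = 0.9682.

Power ≈ 0.968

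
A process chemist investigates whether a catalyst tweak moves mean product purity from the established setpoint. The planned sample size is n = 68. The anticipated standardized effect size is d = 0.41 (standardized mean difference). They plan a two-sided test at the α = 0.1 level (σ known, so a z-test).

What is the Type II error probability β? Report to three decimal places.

Noncentrality parameter: λ = d·√n = 0.41 × √68 = 3.3809
Two-sided α = 0.1 → critical value z_{0.05} = 1.645.
Power = Φ(λ − 1.645) + Φ(−λ − 1.645) = Φ(1.736) + Φ(-5.026) = 0.9587 + 0.0000 = 0.9587.
Type II error: β = 1 − power = 1 − 0.9587 = 0.0413.

β ≈ 0.041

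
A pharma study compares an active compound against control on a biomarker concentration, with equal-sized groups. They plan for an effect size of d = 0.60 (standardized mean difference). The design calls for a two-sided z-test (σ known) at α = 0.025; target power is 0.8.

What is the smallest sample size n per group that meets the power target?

n = 53 per group

Set Φ(δ − 2.241) = 0.8; then δ − 2.241 = Φ⁻¹(0.8) = 0.842, giving δ = 3.083.
(The Φ(−δ − z_{α/2}) term is vanishingly small for δ > 0 and is dropped in the standard sample-size formula.)
δ = d·√(n/2) ⇒ n = 2(δ/d)² = 2 × (3.083 / 0.60)² = 52.81.
Rounding up, n = 53 per group.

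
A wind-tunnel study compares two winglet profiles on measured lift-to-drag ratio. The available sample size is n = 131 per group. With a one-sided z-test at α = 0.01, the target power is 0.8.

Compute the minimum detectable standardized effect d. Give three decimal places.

d ≈ 0.391

Need Φ(δ − 2.326) = 0.8, so δ = 2.326 + 0.842 = 3.168.
δ = d·√(n/2) ⇒ d = δ/√(n/2) = 3.168/√(131/2) = 0.3914.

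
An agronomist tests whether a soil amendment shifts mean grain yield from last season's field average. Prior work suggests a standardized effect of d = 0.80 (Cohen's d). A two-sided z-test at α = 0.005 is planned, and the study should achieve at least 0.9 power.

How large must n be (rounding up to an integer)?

Set Φ(δ − 2.807) = 0.9; then δ − 2.807 = Φ⁻¹(0.9) = 1.282, giving δ = 4.089.
(Ignoring the negligible lower-tail rejection probability gives the usual closed-form inversion.)
δ = d·√n ⇒ n = (δ/d)² = (4.089 / 0.80)² = 26.12.
Round up to the next whole unit.

n = 27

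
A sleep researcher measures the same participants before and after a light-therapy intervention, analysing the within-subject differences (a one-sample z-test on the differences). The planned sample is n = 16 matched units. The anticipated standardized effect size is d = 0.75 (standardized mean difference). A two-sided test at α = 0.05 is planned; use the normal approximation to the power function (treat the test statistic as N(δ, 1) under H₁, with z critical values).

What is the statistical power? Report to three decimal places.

Noncentrality parameter: δ = d·√n = 0.75 × √16 = 3.0000
Critical value for a two-sided test at α = 0.05: z_{α/2} = 1.960.
Power = Φ(δ − 1.960) + Φ(−δ − 1.960) = Φ(1.040) + Φ(-4.960) = 0.8508 + 0.0000 = 0.8508.

Power ≈ 0.851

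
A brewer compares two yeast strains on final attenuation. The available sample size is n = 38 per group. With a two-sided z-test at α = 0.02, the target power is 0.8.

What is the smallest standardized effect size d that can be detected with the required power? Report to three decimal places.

Need Φ(δ − 2.326) = 0.8, so δ = 2.326 + 0.842 = 3.168.
(Lower-tail contribution to power is negligible for δ > 0.)
δ = d·√(n/2) ⇒ d = δ/√(n/2) = 3.168/√(38/2) = 0.7268.

d ≈ 0.727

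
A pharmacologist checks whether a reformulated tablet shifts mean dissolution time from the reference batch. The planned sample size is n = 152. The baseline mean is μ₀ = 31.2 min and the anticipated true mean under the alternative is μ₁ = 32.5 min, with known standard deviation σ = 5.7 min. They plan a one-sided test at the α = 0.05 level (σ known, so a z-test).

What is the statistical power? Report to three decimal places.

Standardized effect: d = |μ₁ − μ₀| / σ = |32.5 − 31.2| / 5.7 = 0.2281
Noncentrality parameter: δ = d·√n = 0.2281 × √152 = 2.8118
One-sided α = 0.05 → critical value z_{0.05} = 1.645.
Power = P(Z > 1.645 − δ) = Φ(1.167) = 0.8784.

Power ≈ 0.878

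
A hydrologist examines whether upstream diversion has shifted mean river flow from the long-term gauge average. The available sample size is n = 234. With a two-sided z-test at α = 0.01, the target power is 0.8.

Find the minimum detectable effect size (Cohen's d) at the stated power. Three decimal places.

d ≈ 0.223

Required noncentrality: δ = z_{0.005} + z_{0.20} = 2.576 + 0.842 = 3.417.
(The second rejection-region term Φ(−δ − z_{α/2}) is negligible and dropped.)
δ = d·√n ⇒ d = δ/√n = 3.417/√234 = 0.2234.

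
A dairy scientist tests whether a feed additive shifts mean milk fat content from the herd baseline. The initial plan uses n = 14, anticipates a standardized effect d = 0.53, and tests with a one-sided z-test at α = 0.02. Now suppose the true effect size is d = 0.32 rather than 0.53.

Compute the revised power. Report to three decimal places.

With d = 0.32: δ = d·√n = 0.32 × √14 = 1.1973. Critical value z_{0.02} = 2.054.
Revised power = P(Z > 2.054 − δ) = Φ(-0.856) = 0.1959.

Power ≈ 0.196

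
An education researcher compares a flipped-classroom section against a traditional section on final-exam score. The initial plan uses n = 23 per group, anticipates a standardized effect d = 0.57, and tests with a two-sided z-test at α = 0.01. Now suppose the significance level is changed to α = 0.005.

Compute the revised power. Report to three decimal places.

Power ≈ 0.191

δ = d·√(n/2) = 0.57 × √(23/2) = 1.9330 (unchanged). New critical value: z_{0.0025} = 2.807.
Revised power = Φ(δ − 2.807) + Φ(−δ − 2.807) = Φ(-0.874) + Φ(-4.740) = 0.1910 + 0.0000 = 0.1910.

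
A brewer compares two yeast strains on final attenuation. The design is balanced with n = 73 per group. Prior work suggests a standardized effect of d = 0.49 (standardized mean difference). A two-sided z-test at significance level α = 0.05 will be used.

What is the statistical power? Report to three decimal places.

Power ≈ 0.841

Noncentrality parameter: δ = d·√(n/2) = 0.49 × √(73/2) = 2.9603
Critical value for a two-sided test at α = 0.05: z_{α/2} = 1.960.
Power = Φ(δ − 1.960) + Φ(−δ − 1.960) = Φ(1.000) + Φ(-4.920) = 0.8414 + 0.0000 = 0.8414.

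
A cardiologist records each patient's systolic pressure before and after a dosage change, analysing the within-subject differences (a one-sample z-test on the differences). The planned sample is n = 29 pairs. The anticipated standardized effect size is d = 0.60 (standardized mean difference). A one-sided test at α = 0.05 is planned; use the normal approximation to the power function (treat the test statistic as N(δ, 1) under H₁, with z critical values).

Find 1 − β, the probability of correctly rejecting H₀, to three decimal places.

Power ≈ 0.944

Noncentrality parameter: δ = d·√n = 0.60 × √29 = 3.2311
One-sided α = 0.05 → critical value z_{0.05} = 1.645.
Power = P(Z > 1.645 − δ) = Φ(1.586) = 0.9437.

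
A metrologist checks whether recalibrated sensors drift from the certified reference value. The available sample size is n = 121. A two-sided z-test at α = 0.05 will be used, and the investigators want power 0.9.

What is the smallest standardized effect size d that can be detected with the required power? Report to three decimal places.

Need Φ(δ − 1.960) = 0.9, so δ = 1.960 + 1.282 = 3.242.
(The second rejection-region term Φ(−δ − z_{α/2}) is negligible and dropped.)
δ = d·√n ⇒ d = δ/√n = 3.242/√121 = 0.2947.

d ≈ 0.295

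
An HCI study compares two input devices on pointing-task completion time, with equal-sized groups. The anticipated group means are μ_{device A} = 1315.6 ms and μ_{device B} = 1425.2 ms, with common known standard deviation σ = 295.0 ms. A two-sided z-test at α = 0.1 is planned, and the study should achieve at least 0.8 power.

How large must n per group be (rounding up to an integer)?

Standardized effect: d = |μ_{device A} − μ_{device B}| / σ = |1315.6 − 1425.2| / 295.0 = 0.3715
For power 0.8 need Φ(δ − z_{0.05}) = 0.8, so δ = z_{0.05} + z_{0.20} = 1.645 + 0.842 = 2.486.
(For δ > 0 the lower-tail rejection region contributes negligibly to power, so the one-term inversion is standard.)
δ = d·√(n/2) ⇒ n = 2(δ/d)² = 2 × (2.486 / 0.3715)² = 89.58.
Round up to the next whole unit.

n = 90 per group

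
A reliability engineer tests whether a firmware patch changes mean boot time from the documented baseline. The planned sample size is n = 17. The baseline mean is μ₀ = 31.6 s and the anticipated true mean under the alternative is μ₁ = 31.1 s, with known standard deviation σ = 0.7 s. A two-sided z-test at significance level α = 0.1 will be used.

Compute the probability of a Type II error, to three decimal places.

Standardized effect: d = |μ₁ − μ₀| / σ = |31.1 − 31.6| / 0.7 = 0.7143
Noncentrality parameter: δ = d·√n = 0.7143 × √17 = 2.9451
Critical value for a two-sided test at α = 0.1: z_{α/2} = 1.645.
Power = Φ(δ − 1.645) + Φ(−δ − 1.645) = Φ(1.300) + Φ(-4.590) = 0.9032 + 0.0000 = 0.9032.
Type II error: β = 1 − power = 1 − 0.9032 = 0.0968.

β ≈ 0.097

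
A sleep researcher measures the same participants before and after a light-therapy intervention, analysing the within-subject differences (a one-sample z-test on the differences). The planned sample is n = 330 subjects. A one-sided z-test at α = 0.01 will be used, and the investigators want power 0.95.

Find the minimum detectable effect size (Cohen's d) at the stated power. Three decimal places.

d ≈ 0.219

Need Φ(δ − 2.326) = 0.95, so δ = 2.326 + 1.645 = 3.971.
δ = d·√n ⇒ d = δ/√n = 3.971/√330 = 0.2186.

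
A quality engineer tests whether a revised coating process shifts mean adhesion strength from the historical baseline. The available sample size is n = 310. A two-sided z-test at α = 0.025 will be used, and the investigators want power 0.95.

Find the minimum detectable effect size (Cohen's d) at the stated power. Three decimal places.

Need Φ(δ − 2.241) = 0.95, so δ = 2.241 + 1.645 = 3.886.
(The second rejection-region term Φ(−δ − z_{α/2}) is negligible and dropped.)
δ = d·√n ⇒ d = δ/√n = 3.886/√310 = 0.2207.

d ≈ 0.221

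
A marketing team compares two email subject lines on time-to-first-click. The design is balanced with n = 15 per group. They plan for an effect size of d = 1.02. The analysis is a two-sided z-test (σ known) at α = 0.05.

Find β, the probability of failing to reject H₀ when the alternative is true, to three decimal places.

Noncentrality parameter: δ = d·√(n/2) = 1.02 × √(15/2) = 2.7934
Critical value for a two-sided test at α = 0.05: z_{α/2} = 1.960.
Power = Φ(δ − 1.960) + Φ(−δ − 1.960) = Φ(0.833) + Φ(-4.753) = 0.7977 + 0.0000 = 0.7977.
Type II error: β = 1 − power = 1 − 0.7977 = 0.2023.

β ≈ 0.202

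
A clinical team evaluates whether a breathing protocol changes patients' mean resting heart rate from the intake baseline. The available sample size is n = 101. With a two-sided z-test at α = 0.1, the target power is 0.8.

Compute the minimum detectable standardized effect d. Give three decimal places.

d ≈ 0.247

Required noncentrality: δ = z_{0.05} + z_{0.20} = 1.645 + 0.842 = 2.486.
(Lower-tail contribution to power is negligible for δ > 0.)
δ = d·√n ⇒ d = δ/√n = 2.486/√101 = 0.2474.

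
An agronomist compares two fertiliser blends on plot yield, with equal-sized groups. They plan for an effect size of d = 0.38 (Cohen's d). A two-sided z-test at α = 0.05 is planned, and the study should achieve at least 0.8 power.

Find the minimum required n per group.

Set Φ(δ − 1.960) = 0.8; then δ − 1.960 = Φ⁻¹(0.8) = 0.842, giving δ = 2.802.
(For δ > 0 the lower-tail rejection region contributes negligibly to power, so the one-term inversion is standard.)
δ = d·√(n/2) ⇒ n = 2(δ/d)² = 2 × (2.802 / 0.38)² = 108.71.
Round up to the next whole unit.

n = 109 per group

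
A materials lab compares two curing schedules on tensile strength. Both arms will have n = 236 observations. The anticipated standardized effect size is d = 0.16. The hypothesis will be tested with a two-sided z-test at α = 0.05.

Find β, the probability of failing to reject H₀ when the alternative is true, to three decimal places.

Noncentrality parameter: δ = d·√(n/2) = 0.16 × √(236/2) = 1.7380
Critical value for a two-sided test at α = 0.05: z_{α/2} = 1.960.
Power = Φ(δ − 1.960) + Φ(−δ − 1.960) = Φ(-0.222) + Φ(-3.698) = 0.4122 + 0.0001 = 0.4123.
Type II error: β = 1 − power = 1 − 0.4123 = 0.5877.

β ≈ 0.588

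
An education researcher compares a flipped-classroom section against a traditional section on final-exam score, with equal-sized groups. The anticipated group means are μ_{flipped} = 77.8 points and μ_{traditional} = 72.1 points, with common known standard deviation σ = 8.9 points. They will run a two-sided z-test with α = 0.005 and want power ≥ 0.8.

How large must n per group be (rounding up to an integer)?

Standardized effect: d = |μ_{flipped} − μ_{traditional}| / σ = |77.8 − 72.1| / 8.9 = 0.6404
Set Φ(δ − 2.807) = 0.8; then δ − 2.807 = Φ⁻¹(0.8) = 0.842, giving δ = 3.649.
(The Φ(−δ − z_{α/2}) term is vanishingly small for δ > 0 and is dropped in the standard sample-size formula.)
δ = d·√(n/2) ⇒ n = 2(δ/d)² = 2 × (3.649 / 0.6404)² = 64.91.
Rounding up, n = 65 per group.

n = 65 per group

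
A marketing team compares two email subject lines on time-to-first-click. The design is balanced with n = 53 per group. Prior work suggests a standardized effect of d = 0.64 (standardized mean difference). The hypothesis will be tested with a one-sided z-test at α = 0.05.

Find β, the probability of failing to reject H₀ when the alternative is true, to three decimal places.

β ≈ 0.049

Noncentrality parameter: δ = d·√(n/2) = 0.64 × √(53/2) = 3.2946
One-sided α = 0.05 → critical value z_{0.05} = 1.645.
Power = P(Z > 1.645 − δ) = Φ(1.650) = 0.9505.
Type II error: β = 1 − power = 1 − 0.9505 = 0.0495.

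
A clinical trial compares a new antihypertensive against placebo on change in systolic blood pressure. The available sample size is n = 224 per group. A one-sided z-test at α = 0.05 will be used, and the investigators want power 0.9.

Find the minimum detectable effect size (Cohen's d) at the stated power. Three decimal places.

d ≈ 0.277

Need Φ(δ − 1.645) = 0.9, so δ = 1.645 + 1.282 = 2.926.
δ = d·√(n/2) ⇒ d = δ/√(n/2) = 2.926/√(224/2) = 0.2765.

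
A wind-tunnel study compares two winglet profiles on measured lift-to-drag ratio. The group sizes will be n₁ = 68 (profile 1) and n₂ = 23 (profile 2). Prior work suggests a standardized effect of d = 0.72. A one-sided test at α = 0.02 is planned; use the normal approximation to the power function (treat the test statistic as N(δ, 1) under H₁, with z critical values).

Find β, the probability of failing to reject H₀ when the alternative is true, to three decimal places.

β ≈ 0.176

Noncentrality parameter: δ = d / √(1/n₁ + 1/n₂) = 0.72 / √(1/68 + 1/23) = 2.9849
One-sided α = 0.02 → critical value z_{0.02} = 2.054.
Power = Φ(δ − 2.054) = Φ(0.931) = 0.8241.
Type II error: β = 1 − power = 1 − 0.8241 = 0.1759.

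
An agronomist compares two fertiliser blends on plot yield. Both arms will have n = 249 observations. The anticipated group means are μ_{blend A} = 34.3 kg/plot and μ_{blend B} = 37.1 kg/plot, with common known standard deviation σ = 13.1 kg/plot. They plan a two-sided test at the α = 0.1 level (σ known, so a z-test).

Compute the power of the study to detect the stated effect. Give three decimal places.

Power ≈ 0.770

Standardized effect: d = |μ_{blend A} − μ_{blend B}| / σ = |34.3 − 37.1| / 13.1 = 0.2137
Noncentrality parameter: δ = d·√(n/2) = 0.2137 × √(249/2) = 2.3849
Critical value for a two-sided test at α = 0.1: z_{α/2} = 1.645.
Power = Φ(δ − 1.645) + Φ(−δ − 1.645) = Φ(0.740) + Φ(-4.030) = 0.7704 + 0.0000 = 0.7704.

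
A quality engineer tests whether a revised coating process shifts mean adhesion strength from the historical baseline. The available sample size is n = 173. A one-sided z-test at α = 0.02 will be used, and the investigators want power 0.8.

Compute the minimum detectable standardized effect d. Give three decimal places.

Required noncentrality: δ = z_{0.02} + z_{0.20} = 2.054 + 0.842 = 2.895.
δ = d·√n ⇒ d = δ/√n = 2.895/√173 = 0.2201.

d ≈ 0.220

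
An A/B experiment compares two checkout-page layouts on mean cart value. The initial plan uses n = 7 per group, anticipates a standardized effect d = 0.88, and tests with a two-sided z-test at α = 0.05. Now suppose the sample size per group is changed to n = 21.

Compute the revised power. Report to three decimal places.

With n = 21 per group: δ = d·√(n/2) = 0.88 × √(21/2) = 2.8515. Critical value z_{0.025} = 1.960.
Revised power = Φ(δ − 1.960) + Φ(−δ − 1.960) = Φ(0.892) + Φ(-4.811) = 0.8137 + 0.0000 = 0.8137.

Power ≈ 0.814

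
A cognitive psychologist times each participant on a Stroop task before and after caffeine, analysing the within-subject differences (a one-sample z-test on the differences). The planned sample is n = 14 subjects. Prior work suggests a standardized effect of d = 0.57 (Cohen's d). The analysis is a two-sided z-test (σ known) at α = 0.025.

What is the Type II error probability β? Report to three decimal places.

Noncentrality parameter: δ = d·√n = 0.57 × √14 = 2.1327
Two-sided α = 0.025 → critical value z_{0.0125} = 2.241.
Power = Φ(δ − 2.241) + Φ(−δ − 2.241) = Φ(-0.109) + Φ(-4.374) = 0.4567 + 0.0000 = 0.4567.
Type II error: β = 1 − power = 1 − 0.4567 = 0.5433.

β ≈ 0.543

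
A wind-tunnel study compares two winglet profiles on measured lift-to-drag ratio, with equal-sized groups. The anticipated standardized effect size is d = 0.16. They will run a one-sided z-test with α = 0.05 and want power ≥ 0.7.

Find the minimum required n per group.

n = 368 per group

Set Φ(δ − 1.645) = 0.7; then δ − 1.645 = Φ⁻¹(0.7) = 0.524, giving δ = 2.169.
δ = d·√(n/2) ⇒ n = 2(δ/d)² = 2 × (2.169 / 0.16)² = 367.63.
Rounding up, n = 368 per group.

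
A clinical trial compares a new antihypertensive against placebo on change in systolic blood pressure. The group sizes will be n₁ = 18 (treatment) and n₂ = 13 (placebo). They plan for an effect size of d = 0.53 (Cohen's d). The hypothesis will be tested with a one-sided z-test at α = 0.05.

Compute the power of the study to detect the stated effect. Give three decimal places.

Noncentrality parameter: δ = d / √(1/n₁ + 1/n₂) = 0.53 / √(1/18 + 1/13) = 1.4561
Critical value for a one-sided test at α = 0.05: z_α = 1.645.
Power = Φ(δ − 1.645) = Φ(-0.189) = 0.4252.

Power ≈ 0.425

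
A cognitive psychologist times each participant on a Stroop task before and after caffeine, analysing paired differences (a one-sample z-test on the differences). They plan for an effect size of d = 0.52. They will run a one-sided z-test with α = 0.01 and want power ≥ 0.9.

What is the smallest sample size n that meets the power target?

Set Φ(δ − 2.326) = 0.9; then δ − 2.326 = Φ⁻¹(0.9) = 1.282, giving δ = 3.608.
δ = d·√n ⇒ n = (δ/d)² = (3.608 / 0.52)² = 48.14.
Round up to the next whole unit.

n = 49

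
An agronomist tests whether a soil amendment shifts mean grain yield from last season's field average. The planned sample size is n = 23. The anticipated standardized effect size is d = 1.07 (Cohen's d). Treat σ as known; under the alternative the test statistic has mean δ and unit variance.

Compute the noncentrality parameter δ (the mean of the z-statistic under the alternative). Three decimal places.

δ ≈ 5.132

δ = d·√n = 1.07 × √23 = 5.1315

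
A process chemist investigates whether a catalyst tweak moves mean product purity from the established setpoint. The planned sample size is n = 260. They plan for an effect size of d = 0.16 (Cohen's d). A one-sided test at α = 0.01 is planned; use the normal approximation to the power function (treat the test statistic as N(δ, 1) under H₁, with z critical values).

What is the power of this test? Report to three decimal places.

Power ≈ 0.600

Noncentrality parameter: δ = d·√n = 0.16 × √260 = 2.5799
Critical value for a one-sided test at α = 0.01: z_α = 2.326.
Power = Φ(δ − 2.326) = Φ(0.254) = 0.6001.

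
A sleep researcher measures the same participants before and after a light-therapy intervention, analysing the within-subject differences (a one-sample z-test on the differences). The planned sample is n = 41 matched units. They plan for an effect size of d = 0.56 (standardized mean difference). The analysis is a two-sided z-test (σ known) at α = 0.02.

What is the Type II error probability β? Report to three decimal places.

β ≈ 0.104

Noncentrality parameter: δ = d·√n = 0.56 × √41 = 3.5857
Critical value for a two-sided test at α = 0.02: z_{α/2} = 2.326.
Power = Φ(δ − 2.326) + Φ(−δ − 2.326) = Φ(1.259) + Φ(-5.912) = 0.8961 + 0.0000 = 0.8961.
Type II error: β = 1 − power = 1 − 0.8961 = 0.1039.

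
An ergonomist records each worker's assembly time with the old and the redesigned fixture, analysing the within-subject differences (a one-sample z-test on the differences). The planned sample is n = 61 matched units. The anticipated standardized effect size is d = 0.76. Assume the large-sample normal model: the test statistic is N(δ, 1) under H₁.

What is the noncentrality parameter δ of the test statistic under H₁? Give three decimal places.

δ = d·√n = 0.76 × √61 = 5.9358

δ ≈ 5.936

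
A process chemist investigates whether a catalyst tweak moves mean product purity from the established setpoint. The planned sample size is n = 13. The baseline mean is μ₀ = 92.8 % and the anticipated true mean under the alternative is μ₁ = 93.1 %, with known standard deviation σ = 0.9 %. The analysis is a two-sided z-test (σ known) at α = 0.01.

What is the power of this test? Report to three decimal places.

Power ≈ 0.085

Standardized effect: d = |μ₁ − μ₀| / σ = |93.1 − 92.8| / 0.9 = 0.3333
Noncentrality parameter: δ = d·√n = 0.3333 × √13 = 1.2019
Two-sided α = 0.01 → critical value z_{0.005} = 2.576.
Power = Φ(δ − 2.576) + Φ(−δ − 2.576) = Φ(-1.374) + Φ(-3.778) = 0.0847 + 0.0001 = 0.0848.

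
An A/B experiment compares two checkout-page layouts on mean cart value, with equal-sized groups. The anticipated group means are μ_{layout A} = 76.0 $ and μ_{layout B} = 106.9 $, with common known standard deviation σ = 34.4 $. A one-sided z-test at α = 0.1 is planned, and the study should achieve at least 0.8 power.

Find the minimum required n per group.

n = 12 per group

Standardized effect: d = |μ_{layout A} − μ_{layout B}| / σ = |76.0 − 106.9| / 34.4 = 0.8983
For power 0.8 need Φ(δ − z_{0.1}) = 0.8, so δ = z_{0.1} + z_{0.20} = 1.282 + 0.842 = 2.123.
δ = d·√(n/2) ⇒ n = 2(δ/d)² = 2 × (2.123 / 0.8983)² = 11.17.
Round up to the next whole unit.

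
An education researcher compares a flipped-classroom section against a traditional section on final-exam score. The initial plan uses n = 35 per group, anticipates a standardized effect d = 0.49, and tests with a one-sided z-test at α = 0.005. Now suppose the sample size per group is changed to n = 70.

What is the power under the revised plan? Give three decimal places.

With n = 70 per group: δ = d·√(n/2) = 0.49 × √(70/2) = 2.8989. Critical value z_{0.005} = 2.576.
Revised power = P(Z > 2.576 − δ) = Φ(0.323) = 0.6267.

Power ≈ 0.627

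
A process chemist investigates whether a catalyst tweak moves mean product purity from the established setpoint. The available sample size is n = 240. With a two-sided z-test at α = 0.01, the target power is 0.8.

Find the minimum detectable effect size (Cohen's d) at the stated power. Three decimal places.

Required noncentrality: δ = z_{0.005} + z_{0.20} = 2.576 + 0.842 = 3.417.
(Lower-tail contribution to power is negligible for δ > 0.)
δ = d·√n ⇒ d = δ/√n = 3.417/√240 = 0.2206.

d ≈ 0.221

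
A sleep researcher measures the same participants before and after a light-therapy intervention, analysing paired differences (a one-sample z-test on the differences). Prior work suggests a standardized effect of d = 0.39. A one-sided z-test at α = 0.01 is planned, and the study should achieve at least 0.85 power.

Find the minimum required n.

n = 75

For power 0.85 need Φ(δ − z_{0.01}) = 0.85, so δ = z_{0.01} + z_{0.15} = 2.326 + 1.036 = 3.363.
δ = d·√n ⇒ n = (δ/d)² = (3.363 / 0.39)² = 74.35.
Rounding up, n = 75.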